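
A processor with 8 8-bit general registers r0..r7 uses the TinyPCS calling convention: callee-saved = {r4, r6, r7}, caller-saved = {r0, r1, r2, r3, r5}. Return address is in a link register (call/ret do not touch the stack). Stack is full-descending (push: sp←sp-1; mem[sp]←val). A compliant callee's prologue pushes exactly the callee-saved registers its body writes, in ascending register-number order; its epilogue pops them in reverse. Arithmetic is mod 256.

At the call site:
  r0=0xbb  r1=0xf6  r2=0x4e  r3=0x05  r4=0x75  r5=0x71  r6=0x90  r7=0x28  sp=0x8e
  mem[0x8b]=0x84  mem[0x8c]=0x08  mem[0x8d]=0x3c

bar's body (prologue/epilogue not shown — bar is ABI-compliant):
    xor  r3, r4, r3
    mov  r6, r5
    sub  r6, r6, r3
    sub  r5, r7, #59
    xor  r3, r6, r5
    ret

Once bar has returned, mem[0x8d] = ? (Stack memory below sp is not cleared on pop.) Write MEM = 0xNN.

MEM = 0x90

prologue: push r6 → mem[0x8d]=0x90, sp=0x8d
body[0] xor  r3, r4, r3 → r3=0x70
body[1] mov  r6, r5 → r6=0x71
body[2] sub  r6, r6, r3 → r6=0x01
body[3] sub  r5, r7, #59 → r5=0xed
body[4] xor  r3, r6, r5 → r3=0xec
epilogue: pop r6=0x90, sp=0x8e
prologue pushed ['r6'] at ['0x8d']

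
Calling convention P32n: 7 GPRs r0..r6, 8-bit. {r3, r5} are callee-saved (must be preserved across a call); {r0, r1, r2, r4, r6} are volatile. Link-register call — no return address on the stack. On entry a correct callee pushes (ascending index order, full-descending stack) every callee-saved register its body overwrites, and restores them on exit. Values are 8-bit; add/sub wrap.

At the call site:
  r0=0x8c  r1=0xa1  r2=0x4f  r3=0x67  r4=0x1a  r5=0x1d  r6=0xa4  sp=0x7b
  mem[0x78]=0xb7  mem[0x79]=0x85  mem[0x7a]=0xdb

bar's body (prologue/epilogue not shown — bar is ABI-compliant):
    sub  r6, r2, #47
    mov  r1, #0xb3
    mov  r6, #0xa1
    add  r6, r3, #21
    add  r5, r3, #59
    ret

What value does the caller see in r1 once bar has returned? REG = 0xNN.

prologue: push r5 -> mem[0x7a]=0x1d, sp=0x7a
body[0] sub  r6, r2, #47 -> r6=0x20
body[1] mov  r1, #0xb3 -> r1=0xb3
body[2] mov  r6, #0xa1 -> r6=0xa1
body[3] add  r6, r3, #21 -> r6=0x7c
body[4] add  r5, r3, #59 -> r5=0xa2
epilogue: pop r5=0x1d, sp=0x7b
r1 is caller-saved -> body value

REG = 0xb3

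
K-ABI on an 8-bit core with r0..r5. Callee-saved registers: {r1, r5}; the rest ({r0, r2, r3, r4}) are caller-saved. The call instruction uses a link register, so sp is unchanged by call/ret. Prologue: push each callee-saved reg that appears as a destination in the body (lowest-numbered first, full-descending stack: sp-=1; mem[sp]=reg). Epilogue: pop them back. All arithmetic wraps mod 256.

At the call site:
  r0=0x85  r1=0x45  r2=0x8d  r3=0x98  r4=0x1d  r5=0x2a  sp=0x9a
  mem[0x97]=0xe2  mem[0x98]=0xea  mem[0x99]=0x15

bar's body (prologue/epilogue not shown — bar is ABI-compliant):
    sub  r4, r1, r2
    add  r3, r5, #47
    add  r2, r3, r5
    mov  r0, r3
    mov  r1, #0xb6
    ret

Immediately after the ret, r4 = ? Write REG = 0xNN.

REG = 0xb8

prologue: push r1 → mem[0x99]=0x45, sp=0x99
body[0] sub  r4, r1, r2 → r4=0xb8
body[1] add  r3, r5, #47 → r3=0x59
body[2] add  r2, r3, r5 → r2=0x83
body[3] mov  r0, r3 → r0=0x59
body[4] mov  r1, #0xb6 → r1=0xb6
epilogue: pop r1=0x45, sp=0x9a
r4 is caller-saved → body value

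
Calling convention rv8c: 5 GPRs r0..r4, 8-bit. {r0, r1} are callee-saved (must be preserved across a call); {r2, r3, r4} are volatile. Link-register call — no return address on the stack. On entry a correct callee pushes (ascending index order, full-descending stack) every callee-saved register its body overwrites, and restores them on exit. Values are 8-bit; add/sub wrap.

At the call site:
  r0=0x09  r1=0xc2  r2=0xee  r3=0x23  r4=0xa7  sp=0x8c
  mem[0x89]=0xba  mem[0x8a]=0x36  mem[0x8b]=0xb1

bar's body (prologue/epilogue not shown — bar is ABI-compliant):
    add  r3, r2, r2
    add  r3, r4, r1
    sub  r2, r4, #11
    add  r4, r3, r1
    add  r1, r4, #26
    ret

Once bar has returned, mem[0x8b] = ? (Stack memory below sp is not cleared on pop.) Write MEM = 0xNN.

MEM = 0xc2

prologue: push r1 -> mem[0x8b]=0xc2, sp=0x8b
body[0] add  r3, r2, r2 -> r3=0xdc
body[1] add  r3, r4, r1 -> r3=0x69
body[2] sub  r2, r4, #11 -> r2=0x9c
body[3] add  r4, r3, r1 -> r4=0x2b
body[4] add  r1, r4, #26 -> r1=0x45
epilogue: pop r1=0xc2, sp=0x8c
prologue pushed ['r1'] at ['0x8b']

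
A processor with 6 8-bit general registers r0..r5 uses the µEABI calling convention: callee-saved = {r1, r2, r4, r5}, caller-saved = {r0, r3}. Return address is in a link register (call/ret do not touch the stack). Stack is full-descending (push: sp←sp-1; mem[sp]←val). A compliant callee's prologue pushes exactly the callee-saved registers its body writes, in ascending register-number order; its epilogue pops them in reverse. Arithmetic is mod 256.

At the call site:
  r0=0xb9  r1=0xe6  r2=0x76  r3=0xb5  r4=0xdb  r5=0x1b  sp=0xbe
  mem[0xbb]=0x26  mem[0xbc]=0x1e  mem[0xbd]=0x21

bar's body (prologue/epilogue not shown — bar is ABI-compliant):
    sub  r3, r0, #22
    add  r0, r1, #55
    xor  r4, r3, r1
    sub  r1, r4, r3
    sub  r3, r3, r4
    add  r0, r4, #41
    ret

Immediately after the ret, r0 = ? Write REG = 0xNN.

prologue: push r1 -> mem[0xbd]=0xe6, sp=0xbd
prologue: push r4 -> mem[0xbc]=0xdb, sp=0xbc
body[0] sub  r3, r0, #22 -> r3=0xa3
body[1] add  r0, r1, #55 -> r0=0x1d
body[2] xor  r4, r3, r1 -> r4=0x45
body[3] sub  r1, r4, r3 -> r1=0xa2
body[4] sub  r3, r3, r4 -> r3=0x5e
body[5] add  r0, r4, #41 -> r0=0x6e
epilogue: pop r4=0xdb, sp=0xbd
epilogue: pop r1=0xe6, sp=0xbe
r0 is caller-saved -> body value

REG = 0x6e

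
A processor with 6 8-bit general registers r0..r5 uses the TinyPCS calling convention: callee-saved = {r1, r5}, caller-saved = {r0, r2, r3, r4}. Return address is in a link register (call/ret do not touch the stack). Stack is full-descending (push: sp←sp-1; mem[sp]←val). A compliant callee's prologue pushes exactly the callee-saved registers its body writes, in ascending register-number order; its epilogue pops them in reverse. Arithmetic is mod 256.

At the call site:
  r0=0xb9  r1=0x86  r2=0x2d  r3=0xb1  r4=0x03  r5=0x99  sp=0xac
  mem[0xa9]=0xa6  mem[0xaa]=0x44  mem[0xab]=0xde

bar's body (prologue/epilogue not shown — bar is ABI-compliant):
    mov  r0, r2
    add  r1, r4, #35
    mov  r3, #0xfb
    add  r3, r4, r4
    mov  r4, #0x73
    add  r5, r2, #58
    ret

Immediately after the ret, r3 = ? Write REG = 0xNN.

prologue: push r1 → mem[0xab]=0x86, sp=0xab
prologue: push r5 → mem[0xaa]=0x99, sp=0xaa
body[0] mov  r0, r2 → r0=0x2d
body[1] add  r1, r4, #35 → r1=0x26
body[2] mov  r3, #0xfb → r3=0xfb
body[3] add  r3, r4, r4 → r3=0x06
body[4] mov  r4, #0x73 → r4=0x73
body[5] add  r5, r2, #58 → r5=0x67
epilogue: pop r5=0x99, sp=0xab
epilogue: pop r1=0x86, sp=0xac
r3 is caller-saved → body value

REG = 0x06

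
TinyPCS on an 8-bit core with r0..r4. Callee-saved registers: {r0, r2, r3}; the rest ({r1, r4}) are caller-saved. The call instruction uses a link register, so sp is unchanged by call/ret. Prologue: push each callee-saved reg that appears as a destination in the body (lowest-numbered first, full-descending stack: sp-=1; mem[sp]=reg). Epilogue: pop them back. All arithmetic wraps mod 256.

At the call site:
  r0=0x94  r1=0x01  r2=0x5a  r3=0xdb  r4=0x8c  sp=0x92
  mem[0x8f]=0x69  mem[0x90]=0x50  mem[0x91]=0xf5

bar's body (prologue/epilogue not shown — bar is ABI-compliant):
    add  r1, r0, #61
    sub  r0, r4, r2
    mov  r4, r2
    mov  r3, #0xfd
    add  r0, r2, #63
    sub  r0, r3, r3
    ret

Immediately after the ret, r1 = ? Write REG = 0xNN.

REG = 0xd1

prologue: push r0 -> mem[0x91]=0x94, sp=0x91
prologue: push r3 -> mem[0x90]=0xdb, sp=0x90
body[0] add  r1, r0, #61 -> r1=0xd1
body[1] sub  r0, r4, r2 -> r0=0x32
body[2] mov  r4, r2 -> r4=0x5a
body[3] mov  r3, #0xfd -> r3=0xfd
body[4] add  r0, r2, #63 -> r0=0x99
body[5] sub  r0, r3, r3 -> r0=0x00
epilogue: pop r3=0xdb, sp=0x91
epilogue: pop r0=0x94, sp=0x92
r1 is caller-saved -> body value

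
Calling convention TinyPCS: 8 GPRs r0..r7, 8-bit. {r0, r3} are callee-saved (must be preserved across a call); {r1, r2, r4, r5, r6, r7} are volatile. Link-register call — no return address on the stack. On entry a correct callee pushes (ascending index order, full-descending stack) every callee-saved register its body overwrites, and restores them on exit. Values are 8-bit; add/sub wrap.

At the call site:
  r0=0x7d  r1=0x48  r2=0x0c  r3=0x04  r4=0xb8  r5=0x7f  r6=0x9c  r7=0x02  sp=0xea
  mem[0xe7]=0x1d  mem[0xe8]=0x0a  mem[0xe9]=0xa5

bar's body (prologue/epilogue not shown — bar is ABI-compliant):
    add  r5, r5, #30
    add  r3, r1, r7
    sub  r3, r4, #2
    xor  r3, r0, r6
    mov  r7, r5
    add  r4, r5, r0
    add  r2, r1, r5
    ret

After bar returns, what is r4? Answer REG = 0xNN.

REG = 0x1a

prologue: push r3 → mem[0xe9]=0x04, sp=0xe9
body[0] add  r5, r5, #30 → r5=0x9d
body[1] add  r3, r1, r7 → r3=0x4a
body[2] sub  r3, r4, #2 → r3=0xb6
body[3] xor  r3, r0, r6 → r3=0xe1
body[4] mov  r7, r5 → r7=0x9d
body[5] add  r4, r5, r0 → r4=0x1a
body[6] add  r2, r1, r5 → r2=0xe5
epilogue: pop r3=0x04, sp=0xea
r4 is caller-saved → body value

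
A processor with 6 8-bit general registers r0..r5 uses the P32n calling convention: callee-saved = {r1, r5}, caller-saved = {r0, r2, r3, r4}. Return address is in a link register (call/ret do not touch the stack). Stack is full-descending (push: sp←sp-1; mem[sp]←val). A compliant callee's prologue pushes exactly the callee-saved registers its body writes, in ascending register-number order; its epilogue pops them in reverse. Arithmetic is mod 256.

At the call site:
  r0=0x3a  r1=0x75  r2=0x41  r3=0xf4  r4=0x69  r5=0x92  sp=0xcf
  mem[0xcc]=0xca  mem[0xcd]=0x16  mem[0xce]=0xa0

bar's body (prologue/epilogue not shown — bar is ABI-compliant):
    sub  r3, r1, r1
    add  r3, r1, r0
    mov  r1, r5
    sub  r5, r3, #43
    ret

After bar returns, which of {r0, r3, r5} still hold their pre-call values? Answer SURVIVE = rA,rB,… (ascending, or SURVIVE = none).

SURVIVE = r0,r5

prologue: push r1 -> mem[0xce]=0x75, sp=0xce
prologue: push r5 -> mem[0xcd]=0x92, sp=0xcd
body[0] sub  r3, r1, r1 -> r3=0x00
body[1] add  r3, r1, r0 -> r3=0xaf
body[2] mov  r1, r5 -> r1=0x92
body[3] sub  r5, r3, #43 -> r5=0x84
epilogue: pop r5=0x92, sp=0xce
epilogue: pop r1=0x75, sp=0xcf
r0: caller-saved, written=False
r3: caller-saved, written=True
r5: callee-saved, written=True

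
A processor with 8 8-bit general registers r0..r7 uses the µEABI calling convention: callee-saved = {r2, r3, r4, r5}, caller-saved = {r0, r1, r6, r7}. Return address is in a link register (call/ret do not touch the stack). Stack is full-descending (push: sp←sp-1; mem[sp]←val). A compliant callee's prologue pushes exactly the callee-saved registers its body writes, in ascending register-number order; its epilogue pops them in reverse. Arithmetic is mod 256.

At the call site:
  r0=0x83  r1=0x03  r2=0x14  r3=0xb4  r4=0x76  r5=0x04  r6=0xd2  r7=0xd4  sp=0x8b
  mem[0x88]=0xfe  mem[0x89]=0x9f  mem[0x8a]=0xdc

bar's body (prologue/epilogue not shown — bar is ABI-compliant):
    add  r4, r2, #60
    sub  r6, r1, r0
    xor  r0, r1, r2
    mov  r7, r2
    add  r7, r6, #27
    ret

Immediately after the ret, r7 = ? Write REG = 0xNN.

prologue: push r4 -> mem[0x8a]=0x76, sp=0x8a
body[0] add  r4, r2, #60 -> r4=0x50
body[1] sub  r6, r1, r0 -> r6=0x80
body[2] xor  r0, r1, r2 -> r0=0x17
body[3] mov  r7, r2 -> r7=0x14
body[4] add  r7, r6, #27 -> r7=0x9b
epilogue: pop r4=0x76, sp=0x8b
r7 is caller-saved -> body value

REG = 0x9b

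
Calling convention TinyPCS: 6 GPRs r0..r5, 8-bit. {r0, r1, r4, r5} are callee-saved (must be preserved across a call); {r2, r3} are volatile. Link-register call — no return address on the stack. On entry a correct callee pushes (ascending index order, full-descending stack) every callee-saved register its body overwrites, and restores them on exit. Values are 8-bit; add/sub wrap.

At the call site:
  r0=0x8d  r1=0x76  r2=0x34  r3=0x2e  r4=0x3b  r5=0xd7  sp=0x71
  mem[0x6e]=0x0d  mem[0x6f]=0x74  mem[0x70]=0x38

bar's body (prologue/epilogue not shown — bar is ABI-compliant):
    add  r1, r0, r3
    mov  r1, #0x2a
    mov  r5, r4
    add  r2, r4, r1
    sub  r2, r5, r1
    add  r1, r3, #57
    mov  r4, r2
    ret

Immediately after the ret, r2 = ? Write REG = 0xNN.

REG = 0x11

prologue: push r1 -> mem[0x70]=0x76, sp=0x70
prologue: push r4 -> mem[0x6f]=0x3b, sp=0x6f
prologue: push r5 -> mem[0x6e]=0xd7, sp=0x6e
body[0] add  r1, r0, r3 -> r1=0xbb
body[1] mov  r1, #0x2a -> r1=0x2a
body[2] mov  r5, r4 -> r5=0x3b
body[3] add  r2, r4, r1 -> r2=0x65
body[4] sub  r2, r5, r1 -> r2=0x11
body[5] add  r1, r3, #57 -> r1=0x67
body[6] mov  r4, r2 -> r4=0x11
epilogue: pop r5=0xd7, sp=0x6f
epilogue: pop r4=0x3b, sp=0x70
epilogue: pop r1=0x76, sp=0x71
r2 is caller-saved -> body value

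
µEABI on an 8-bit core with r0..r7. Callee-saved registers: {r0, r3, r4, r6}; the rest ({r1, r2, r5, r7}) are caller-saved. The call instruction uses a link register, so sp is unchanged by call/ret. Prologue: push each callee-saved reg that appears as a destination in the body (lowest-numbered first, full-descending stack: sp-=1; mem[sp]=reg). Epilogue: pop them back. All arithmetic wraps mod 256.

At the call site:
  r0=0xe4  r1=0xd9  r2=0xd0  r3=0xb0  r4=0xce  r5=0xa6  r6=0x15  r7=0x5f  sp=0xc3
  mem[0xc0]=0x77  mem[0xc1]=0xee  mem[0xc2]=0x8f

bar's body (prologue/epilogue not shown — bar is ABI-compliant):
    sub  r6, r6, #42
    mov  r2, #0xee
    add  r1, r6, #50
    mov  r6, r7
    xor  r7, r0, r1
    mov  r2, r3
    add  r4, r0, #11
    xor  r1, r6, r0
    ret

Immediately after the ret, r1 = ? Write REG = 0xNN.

REG = 0xbb

prologue: push r4 -> mem[0xc2]=0xce, sp=0xc2
prologue: push r6 -> mem[0xc1]=0x15, sp=0xc1
body[0] sub  r6, r6, #42 -> r6=0xeb
body[1] mov  r2, #0xee -> r2=0xee
body[2] add  r1, r6, #50 -> r1=0x1d
body[3] mov  r6, r7 -> r6=0x5f
body[4] xor  r7, r0, r1 -> r7=0xf9
body[5] mov  r2, r3 -> r2=0xb0
body[6] add  r4, r0, #11 -> r4=0xef
body[7] xor  r1, r6, r0 -> r1=0xbb
epilogue: pop r6=0x15, sp=0xc2
epilogue: pop r4=0xce, sp=0xc3
r1 is caller-saved -> body value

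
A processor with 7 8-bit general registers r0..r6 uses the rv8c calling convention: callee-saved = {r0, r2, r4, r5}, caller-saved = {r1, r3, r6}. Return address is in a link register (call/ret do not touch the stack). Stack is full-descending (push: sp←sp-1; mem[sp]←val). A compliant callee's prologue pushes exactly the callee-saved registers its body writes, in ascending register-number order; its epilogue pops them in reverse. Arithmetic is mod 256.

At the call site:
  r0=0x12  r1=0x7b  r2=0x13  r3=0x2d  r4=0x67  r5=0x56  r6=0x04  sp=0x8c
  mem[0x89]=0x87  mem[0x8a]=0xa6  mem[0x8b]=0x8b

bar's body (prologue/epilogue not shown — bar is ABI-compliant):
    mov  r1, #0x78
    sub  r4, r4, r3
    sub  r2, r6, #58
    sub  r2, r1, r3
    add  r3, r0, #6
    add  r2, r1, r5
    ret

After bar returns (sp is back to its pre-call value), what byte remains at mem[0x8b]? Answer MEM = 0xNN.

MEM = 0x13

prologue: push r2 -> mem[0x8b]=0x13, sp=0x8b
prologue: push r4 -> mem[0x8a]=0x67, sp=0x8a
body[0] mov  r1, #0x78 -> r1=0x78
body[1] sub  r4, r4, r3 -> r4=0x3a
body[2] sub  r2, r6, #58 -> r2=0xca
body[3] sub  r2, r1, r3 -> r2=0x4b
body[4] add  r3, r0, #6 -> r3=0x18
body[5] add  r2, r1, r5 -> r2=0xce
epilogue: pop r4=0x67, sp=0x8b
epilogue: pop r2=0x13, sp=0x8c
prologue pushed ['r2', 'r4'] at ['0x8b', '0x8a']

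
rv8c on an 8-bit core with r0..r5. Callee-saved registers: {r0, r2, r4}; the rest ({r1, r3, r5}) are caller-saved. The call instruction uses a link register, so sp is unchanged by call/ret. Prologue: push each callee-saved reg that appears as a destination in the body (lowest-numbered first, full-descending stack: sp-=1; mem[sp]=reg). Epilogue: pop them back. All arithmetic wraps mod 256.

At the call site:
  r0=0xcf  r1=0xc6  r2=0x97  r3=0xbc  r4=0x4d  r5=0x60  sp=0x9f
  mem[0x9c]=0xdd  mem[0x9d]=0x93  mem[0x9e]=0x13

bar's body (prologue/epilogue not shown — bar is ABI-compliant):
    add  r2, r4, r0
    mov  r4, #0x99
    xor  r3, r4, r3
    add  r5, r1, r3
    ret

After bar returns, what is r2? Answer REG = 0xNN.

REG = 0x97

prologue: push r2 -> mem[0x9e]=0x97, sp=0x9e
prologue: push r4 -> mem[0x9d]=0x4d, sp=0x9d
body[0] add  r2, r4, r0 -> r2=0x1c
body[1] mov  r4, #0x99 -> r4=0x99
body[2] xor  r3, r4, r3 -> r3=0x25
body[3] add  r5, r1, r3 -> r5=0xeb
epilogue: pop r4=0x4d, sp=0x9e
epilogue: pop r2=0x97, sp=0x9f
r2 is callee-saved -> restored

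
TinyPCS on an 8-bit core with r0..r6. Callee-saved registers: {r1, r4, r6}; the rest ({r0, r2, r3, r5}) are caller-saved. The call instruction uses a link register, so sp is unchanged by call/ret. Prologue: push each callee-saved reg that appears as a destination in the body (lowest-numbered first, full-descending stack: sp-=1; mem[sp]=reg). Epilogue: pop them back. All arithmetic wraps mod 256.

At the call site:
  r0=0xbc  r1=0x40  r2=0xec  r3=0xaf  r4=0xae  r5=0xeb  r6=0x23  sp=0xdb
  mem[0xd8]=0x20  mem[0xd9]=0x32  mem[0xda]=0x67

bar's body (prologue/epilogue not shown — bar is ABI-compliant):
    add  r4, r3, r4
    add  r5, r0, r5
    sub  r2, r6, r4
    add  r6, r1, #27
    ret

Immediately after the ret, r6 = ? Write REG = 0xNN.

REG = 0x23

prologue: push r4 → mem[0xda]=0xae, sp=0xda
prologue: push r6 → mem[0xd9]=0x23, sp=0xd9
body[0] add  r4, r3, r4 → r4=0x5d
body[1] add  r5, r0, r5 → r5=0xa7
body[2] sub  r2, r6, r4 → r2=0xc6
body[3] add  r6, r1, #27 → r6=0x5b
epilogue: pop r6=0x23, sp=0xda
epilogue: pop r4=0xae, sp=0xdb
r6 is callee-saved → restored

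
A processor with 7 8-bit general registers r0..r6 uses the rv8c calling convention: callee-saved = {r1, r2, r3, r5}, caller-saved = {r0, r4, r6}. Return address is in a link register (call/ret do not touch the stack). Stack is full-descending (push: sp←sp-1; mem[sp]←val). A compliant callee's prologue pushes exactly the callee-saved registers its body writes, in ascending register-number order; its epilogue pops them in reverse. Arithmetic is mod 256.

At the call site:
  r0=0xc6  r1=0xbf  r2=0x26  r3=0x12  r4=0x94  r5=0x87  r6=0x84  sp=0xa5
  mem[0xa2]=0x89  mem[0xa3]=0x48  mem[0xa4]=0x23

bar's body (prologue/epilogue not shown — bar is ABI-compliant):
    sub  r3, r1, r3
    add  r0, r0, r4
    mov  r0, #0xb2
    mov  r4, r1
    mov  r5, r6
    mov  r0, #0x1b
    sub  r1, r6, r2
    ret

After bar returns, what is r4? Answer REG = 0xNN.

REG = 0xbf

prologue: push r1 → mem[0xa4]=0xbf, sp=0xa4
prologue: push r3 → mem[0xa3]=0x12, sp=0xa3
prologue: push r5 → mem[0xa2]=0x87, sp=0xa2
body[0] sub  r3, r1, r3 → r3=0xad
body[1] add  r0, r0, r4 → r0=0x5a
body[2] mov  r0, #0xb2 → r0=0xb2
body[3] mov  r4, r1 → r4=0xbf
body[4] mov  r5, r6 → r5=0x84
body[5] mov  r0, #0x1b → r0=0x1b
body[6] sub  r1, r6, r2 → r1=0x5e
epilogue: pop r5=0x87, sp=0xa3
epilogue: pop r3=0x12, sp=0xa4
epilogue: pop r1=0xbf, sp=0xa5
r4 is caller-saved → body value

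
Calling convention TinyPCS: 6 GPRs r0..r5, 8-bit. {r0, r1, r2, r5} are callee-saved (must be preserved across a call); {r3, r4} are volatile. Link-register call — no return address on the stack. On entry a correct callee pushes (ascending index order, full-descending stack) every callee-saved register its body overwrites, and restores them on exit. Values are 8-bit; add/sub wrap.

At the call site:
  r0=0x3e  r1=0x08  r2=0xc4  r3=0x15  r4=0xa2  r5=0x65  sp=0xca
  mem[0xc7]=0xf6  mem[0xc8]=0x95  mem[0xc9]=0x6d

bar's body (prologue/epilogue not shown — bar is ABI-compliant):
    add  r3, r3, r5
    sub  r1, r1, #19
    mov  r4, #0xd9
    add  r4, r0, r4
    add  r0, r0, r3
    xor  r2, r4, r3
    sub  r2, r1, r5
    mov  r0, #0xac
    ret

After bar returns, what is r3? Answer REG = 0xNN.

REG = 0x7a

prologue: push r0 -> mem[0xc9]=0x3e, sp=0xc9
prologue: push r1 -> mem[0xc8]=0x08, sp=0xc8
prologue: push r2 -> mem[0xc7]=0xc4, sp=0xc7
body[0] add  r3, r3, r5 -> r3=0x7a
body[1] sub  r1, r1, #19 -> r1=0xf5
body[2] mov  r4, #0xd9 -> r4=0xd9
body[3] add  r4, r0, r4 -> r4=0x17
body[4] add  r0, r0, r3 -> r0=0xb8
body[5] xor  r2, r4, r3 -> r2=0x6d
body[6] sub  r2, r1, r5 -> r2=0x90
body[7] mov  r0, #0xac -> r0=0xac
epilogue: pop r2=0xc4, sp=0xc8
epilogue: pop r1=0x08, sp=0xc9
epilogue: pop r0=0x3e, sp=0xca
r3 is caller-saved -> body value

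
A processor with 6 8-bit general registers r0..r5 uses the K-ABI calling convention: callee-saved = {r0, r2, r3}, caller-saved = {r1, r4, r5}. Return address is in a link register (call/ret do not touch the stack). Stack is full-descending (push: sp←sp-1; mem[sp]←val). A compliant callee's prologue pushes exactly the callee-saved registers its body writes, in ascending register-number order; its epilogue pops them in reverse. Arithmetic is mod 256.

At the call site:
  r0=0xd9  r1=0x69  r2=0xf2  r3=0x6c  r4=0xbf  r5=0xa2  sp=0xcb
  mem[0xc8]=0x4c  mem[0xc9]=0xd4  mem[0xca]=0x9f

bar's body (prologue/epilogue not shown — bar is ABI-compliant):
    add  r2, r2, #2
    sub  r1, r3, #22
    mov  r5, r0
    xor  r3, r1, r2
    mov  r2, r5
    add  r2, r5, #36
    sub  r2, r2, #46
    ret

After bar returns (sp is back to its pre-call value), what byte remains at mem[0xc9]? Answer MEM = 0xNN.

prologue: push r2 → mem[0xca]=0xf2, sp=0xca
prologue: push r3 → mem[0xc9]=0x6c, sp=0xc9
body[0] add  r2, r2, #2 → r2=0xf4
body[1] sub  r1, r3, #22 → r1=0x56
body[2] mov  r5, r0 → r5=0xd9
body[3] xor  r3, r1, r2 → r3=0xa2
body[4] mov  r2, r5 → r2=0xd9
body[5] add  r2, r5, #36 → r2=0xfd
body[6] sub  r2, r2, #46 → r2=0xcf
epilogue: pop r3=0x6c, sp=0xca
epilogue: pop r2=0xf2, sp=0xcb
prologue pushed ['r2', 'r3'] at ['0xca', '0xc9']

MEM = 0x6c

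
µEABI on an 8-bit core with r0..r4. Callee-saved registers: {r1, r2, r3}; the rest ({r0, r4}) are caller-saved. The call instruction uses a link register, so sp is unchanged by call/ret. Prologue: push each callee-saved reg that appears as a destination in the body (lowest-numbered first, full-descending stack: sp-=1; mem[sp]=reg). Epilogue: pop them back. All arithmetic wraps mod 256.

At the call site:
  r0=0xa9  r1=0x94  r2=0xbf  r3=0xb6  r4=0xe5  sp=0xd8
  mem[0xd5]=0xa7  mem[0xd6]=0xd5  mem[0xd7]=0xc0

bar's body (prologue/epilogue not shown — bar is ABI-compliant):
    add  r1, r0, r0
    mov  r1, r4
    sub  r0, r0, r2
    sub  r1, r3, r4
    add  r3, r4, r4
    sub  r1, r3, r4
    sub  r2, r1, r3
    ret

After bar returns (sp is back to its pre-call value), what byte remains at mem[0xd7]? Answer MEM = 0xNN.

MEM = 0x94

prologue: push r1 → mem[0xd7]=0x94, sp=0xd7
prologue: push r2 → mem[0xd6]=0xbf, sp=0xd6
prologue: push r3 → mem[0xd5]=0xb6, sp=0xd5
body[0] add  r1, r0, r0 → r1=0x52
body[1] mov  r1, r4 → r1=0xe5
body[2] sub  r0, r0, r2 → r0=0xea
body[3] sub  r1, r3, r4 → r1=0xd1
body[4] add  r3, r4, r4 → r3=0xca
body[5] sub  r1, r3, r4 → r1=0xe5
body[6] sub  r2, r1, r3 → r2=0x1b
epilogue: pop r3=0xb6, sp=0xd6
epilogue: pop r2=0xbf, sp=0xd7
epilogue: pop r1=0x94, sp=0xd8
prologue pushed ['r1', 'r2', 'r3'] at ['0xd7', '0xd6', '0xd5']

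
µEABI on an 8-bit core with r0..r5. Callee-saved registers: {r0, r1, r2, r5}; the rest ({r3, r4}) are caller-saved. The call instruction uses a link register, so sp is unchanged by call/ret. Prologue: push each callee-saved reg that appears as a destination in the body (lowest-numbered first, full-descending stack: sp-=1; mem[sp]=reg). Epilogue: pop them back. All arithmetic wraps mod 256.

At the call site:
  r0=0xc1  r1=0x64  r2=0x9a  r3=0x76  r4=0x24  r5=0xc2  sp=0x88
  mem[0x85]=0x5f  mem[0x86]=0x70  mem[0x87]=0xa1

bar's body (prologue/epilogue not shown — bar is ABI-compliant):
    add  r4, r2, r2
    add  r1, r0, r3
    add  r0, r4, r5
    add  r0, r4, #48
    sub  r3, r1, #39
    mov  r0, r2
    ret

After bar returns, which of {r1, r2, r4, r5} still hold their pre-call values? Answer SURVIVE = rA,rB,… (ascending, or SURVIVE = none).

prologue: push r0 → mem[0x87]=0xc1, sp=0x87
prologue: push r1 → mem[0x86]=0x64, sp=0x86
body[0] add  r4, r2, r2 → r4=0x34
body[1] add  r1, r0, r3 → r1=0x37
body[2] add  r0, r4, r5 → r0=0xf6
body[3] add  r0, r4, #48 → r0=0x64
body[4] sub  r3, r1, #39 → r3=0x10
body[5] mov  r0, r2 → r0=0x9a
epilogue: pop r1=0x64, sp=0x87
epilogue: pop r0=0xc1, sp=0x88
r1: callee-saved, written=True
r2: callee-saved, written=False
r4: caller-saved, written=True
r5: callee-saved, written=False

SURVIVE = r1,r2,r5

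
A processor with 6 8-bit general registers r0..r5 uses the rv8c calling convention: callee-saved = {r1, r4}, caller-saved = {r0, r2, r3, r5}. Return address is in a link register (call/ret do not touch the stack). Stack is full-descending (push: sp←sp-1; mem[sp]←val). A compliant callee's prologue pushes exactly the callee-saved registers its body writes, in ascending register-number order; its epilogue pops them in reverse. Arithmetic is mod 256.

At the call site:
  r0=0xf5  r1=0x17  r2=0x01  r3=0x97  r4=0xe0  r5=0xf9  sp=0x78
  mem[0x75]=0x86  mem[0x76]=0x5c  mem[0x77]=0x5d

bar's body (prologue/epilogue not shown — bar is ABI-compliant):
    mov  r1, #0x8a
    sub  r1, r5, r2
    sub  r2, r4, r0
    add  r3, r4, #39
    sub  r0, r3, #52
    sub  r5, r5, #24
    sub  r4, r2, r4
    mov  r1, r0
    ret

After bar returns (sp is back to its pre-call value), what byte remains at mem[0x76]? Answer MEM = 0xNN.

MEM = 0xe0

prologue: push r1 -> mem[0x77]=0x17, sp=0x77
prologue: push r4 -> mem[0x76]=0xe0, sp=0x76
body[0] mov  r1, #0x8a -> r1=0x8a
body[1] sub  r1, r5, r2 -> r1=0xf8
body[2] sub  r2, r4, r0 -> r2=0xeb
body[3] add  r3, r4, #39 -> r3=0x07
body[4] sub  r0, r3, #52 -> r0=0xd3
body[5] sub  r5, r5, #24 -> r5=0xe1
body[6] sub  r4, r2, r4 -> r4=0x0b
body[7] mov  r1, r0 -> r1=0xd3
epilogue: pop r4=0xe0, sp=0x77
epilogue: pop r1=0x17, sp=0x78
prologue pushed ['r1', 'r4'] at ['0x77', '0x76']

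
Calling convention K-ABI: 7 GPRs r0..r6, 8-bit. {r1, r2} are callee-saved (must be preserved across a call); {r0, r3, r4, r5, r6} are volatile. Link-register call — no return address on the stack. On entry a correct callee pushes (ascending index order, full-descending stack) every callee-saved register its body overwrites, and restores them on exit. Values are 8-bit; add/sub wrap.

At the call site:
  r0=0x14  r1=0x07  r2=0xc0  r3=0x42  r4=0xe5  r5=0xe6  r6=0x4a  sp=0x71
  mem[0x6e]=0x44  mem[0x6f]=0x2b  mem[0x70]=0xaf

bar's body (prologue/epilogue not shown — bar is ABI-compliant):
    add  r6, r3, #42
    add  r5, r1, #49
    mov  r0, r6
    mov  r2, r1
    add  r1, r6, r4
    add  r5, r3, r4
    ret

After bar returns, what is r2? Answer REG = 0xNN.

REG = 0xc0

prologue: push r1 → mem[0x70]=0x07, sp=0x70
prologue: push r2 → mem[0x6f]=0xc0, sp=0x6f
body[0] add  r6, r3, #42 → r6=0x6c
body[1] add  r5, r1, #49 → r5=0x38
body[2] mov  r0, r6 → r0=0x6c
body[3] mov  r2, r1 → r2=0x07
body[4] add  r1, r6, r4 → r1=0x51
body[5] add  r5, r3, r4 → r5=0x27
epilogue: pop r2=0xc0, sp=0x70
epilogue: pop r1=0x07, sp=0x71
r2 is callee-saved → restored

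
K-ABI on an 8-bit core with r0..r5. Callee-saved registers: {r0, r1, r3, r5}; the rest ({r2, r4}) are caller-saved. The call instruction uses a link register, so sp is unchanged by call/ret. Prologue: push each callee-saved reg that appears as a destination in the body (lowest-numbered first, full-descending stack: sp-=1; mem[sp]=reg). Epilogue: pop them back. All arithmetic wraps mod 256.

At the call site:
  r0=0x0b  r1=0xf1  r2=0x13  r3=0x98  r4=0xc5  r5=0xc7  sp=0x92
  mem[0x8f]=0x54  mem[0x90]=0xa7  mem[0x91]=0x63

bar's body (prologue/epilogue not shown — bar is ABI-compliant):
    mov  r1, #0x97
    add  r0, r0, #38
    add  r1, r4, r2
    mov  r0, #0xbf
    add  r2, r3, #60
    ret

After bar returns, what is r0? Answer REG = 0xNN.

REG = 0x0b

prologue: push r0 -> mem[0x91]=0x0b, sp=0x91
prologue: push r1 -> mem[0x90]=0xf1, sp=0x90
body[0] mov  r1, #0x97 -> r1=0x97
body[1] add  r0, r0, #38 -> r0=0x31
body[2] add  r1, r4, r2 -> r1=0xd8
body[3] mov  r0, #0xbf -> r0=0xbf
body[4] add  r2, r3, #60 -> r2=0xd4
epilogue: pop r1=0xf1, sp=0x91
epilogue: pop r0=0x0b, sp=0x92
r0 is callee-saved -> restored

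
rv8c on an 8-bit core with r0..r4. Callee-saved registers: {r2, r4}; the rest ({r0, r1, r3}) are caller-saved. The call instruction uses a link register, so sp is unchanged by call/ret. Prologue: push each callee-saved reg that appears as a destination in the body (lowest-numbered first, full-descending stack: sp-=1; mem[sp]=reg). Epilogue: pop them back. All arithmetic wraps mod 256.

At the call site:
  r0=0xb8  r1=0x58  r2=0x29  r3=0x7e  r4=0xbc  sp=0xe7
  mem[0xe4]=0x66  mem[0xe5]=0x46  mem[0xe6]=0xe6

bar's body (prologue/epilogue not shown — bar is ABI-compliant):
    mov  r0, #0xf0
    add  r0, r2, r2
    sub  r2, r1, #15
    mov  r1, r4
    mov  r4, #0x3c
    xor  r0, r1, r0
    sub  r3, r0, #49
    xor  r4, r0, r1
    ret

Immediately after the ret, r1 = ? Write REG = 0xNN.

REG = 0xbc

prologue: push r2 -> mem[0xe6]=0x29, sp=0xe6
prologue: push r4 -> mem[0xe5]=0xbc, sp=0xe5
body[0] mov  r0, #0xf0 -> r0=0xf0
body[1] add  r0, r2, r2 -> r0=0x52
body[2] sub  r2, r1, #15 -> r2=0x49
body[3] mov  r1, r4 -> r1=0xbc
body[4] mov  r4, #0x3c -> r4=0x3c
body[5] xor  r0, r1, r0 -> r0=0xee
body[6] sub  r3, r0, #49 -> r3=0xbd
body[7] xor  r4, r0, r1 -> r4=0x52
epilogue: pop r4=0xbc, sp=0xe6
epilogue: pop r2=0x29, sp=0xe7
r1 is caller-saved -> body value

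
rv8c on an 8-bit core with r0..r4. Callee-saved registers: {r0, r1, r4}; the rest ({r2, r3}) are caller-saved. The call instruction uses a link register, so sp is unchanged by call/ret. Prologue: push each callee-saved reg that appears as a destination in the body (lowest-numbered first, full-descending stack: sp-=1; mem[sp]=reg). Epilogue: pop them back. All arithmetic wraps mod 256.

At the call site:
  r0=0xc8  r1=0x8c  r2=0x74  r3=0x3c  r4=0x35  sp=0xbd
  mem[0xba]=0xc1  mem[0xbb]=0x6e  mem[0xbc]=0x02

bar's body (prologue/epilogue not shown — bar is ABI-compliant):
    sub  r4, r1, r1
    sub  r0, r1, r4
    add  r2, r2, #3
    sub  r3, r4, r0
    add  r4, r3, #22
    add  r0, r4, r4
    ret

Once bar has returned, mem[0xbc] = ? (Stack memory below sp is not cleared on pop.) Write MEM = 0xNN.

MEM = 0xc8

prologue: push r0 → mem[0xbc]=0xc8, sp=0xbc
prologue: push r4 → mem[0xbb]=0x35, sp=0xbb
body[0] sub  r4, r1, r1 → r4=0x00
body[1] sub  r0, r1, r4 → r0=0x8c
body[2] add  r2, r2, #3 → r2=0x77
body[3] sub  r3, r4, r0 → r3=0x74
body[4] add  r4, r3, #22 → r4=0x8a
body[5] add  r0, r4, r4 → r0=0x14
epilogue: pop r4=0x35, sp=0xbc
epilogue: pop r0=0xc8, sp=0xbd
prologue pushed ['r0', 'r4'] at ['0xbc', '0xbb']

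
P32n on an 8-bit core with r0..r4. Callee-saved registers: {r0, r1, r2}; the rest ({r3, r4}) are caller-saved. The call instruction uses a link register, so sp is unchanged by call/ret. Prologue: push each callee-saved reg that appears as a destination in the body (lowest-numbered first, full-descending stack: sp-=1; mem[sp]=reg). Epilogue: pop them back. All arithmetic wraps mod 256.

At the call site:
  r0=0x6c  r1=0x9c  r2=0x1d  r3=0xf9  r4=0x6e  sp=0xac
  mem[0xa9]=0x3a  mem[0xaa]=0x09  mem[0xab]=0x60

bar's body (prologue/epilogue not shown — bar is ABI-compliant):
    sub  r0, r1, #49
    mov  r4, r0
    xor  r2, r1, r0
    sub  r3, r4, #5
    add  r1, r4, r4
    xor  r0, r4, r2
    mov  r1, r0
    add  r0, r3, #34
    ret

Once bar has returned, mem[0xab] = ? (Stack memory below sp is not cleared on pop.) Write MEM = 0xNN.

prologue: push r0 -> mem[0xab]=0x6c, sp=0xab
prologue: push r1 -> mem[0xaa]=0x9c, sp=0xaa
prologue: push r2 -> mem[0xa9]=0x1d, sp=0xa9
body[0] sub  r0, r1, #49 -> r0=0x6b
body[1] mov  r4, r0 -> r4=0x6b
body[2] xor  r2, r1, r0 -> r2=0xf7
body[3] sub  r3, r4, #5 -> r3=0x66
body[4] add  r1, r4, r4 -> r1=0xd6
body[5] xor  r0, r4, r2 -> r0=0x9c
body[6] mov  r1, r0 -> r1=0x9c
body[7] add  r0, r3, #34 -> r0=0x88
epilogue: pop r2=0x1d, sp=0xaa
epilogue: pop r1=0x9c, sp=0xab
epilogue: pop r0=0x6c, sp=0xac
prologue pushed ['r0', 'r1', 'r2'] at ['0xab', '0xaa', '0xa9']

MEM = 0x6c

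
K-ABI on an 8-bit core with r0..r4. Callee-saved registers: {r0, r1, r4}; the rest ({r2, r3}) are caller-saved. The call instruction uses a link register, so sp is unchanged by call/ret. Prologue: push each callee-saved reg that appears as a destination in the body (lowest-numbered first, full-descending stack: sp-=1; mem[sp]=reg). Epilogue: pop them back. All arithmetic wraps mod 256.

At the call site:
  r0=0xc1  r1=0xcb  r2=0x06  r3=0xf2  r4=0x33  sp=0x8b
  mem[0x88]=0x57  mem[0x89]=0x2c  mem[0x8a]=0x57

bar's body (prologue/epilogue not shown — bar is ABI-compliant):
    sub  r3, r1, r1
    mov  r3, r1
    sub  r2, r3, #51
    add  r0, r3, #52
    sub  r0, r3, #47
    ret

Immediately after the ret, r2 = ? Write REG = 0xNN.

REG = 0x98

prologue: push r0 → mem[0x8a]=0xc1, sp=0x8a
body[0] sub  r3, r1, r1 → r3=0x00
body[1] mov  r3, r1 → r3=0xcb
body[2] sub  r2, r3, #51 → r2=0x98
body[3] add  r0, r3, #52 → r0=0xff
body[4] sub  r0, r3, #47 → r0=0x9c
epilogue: pop r0=0xc1, sp=0x8b
r2 is caller-saved → body value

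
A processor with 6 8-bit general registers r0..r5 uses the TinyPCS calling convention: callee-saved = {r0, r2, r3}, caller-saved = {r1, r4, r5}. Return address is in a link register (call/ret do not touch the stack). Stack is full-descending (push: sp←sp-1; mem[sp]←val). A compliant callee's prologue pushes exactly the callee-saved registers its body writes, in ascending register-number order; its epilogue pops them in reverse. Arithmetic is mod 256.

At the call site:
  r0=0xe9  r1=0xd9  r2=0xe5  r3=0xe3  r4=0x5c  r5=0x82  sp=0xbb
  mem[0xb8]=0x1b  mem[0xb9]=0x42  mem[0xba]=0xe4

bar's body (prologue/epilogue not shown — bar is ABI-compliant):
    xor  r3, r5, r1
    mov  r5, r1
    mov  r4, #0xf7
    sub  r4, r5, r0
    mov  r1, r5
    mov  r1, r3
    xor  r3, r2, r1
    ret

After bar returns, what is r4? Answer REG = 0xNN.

prologue: push r3 → mem[0xba]=0xe3, sp=0xba
body[0] xor  r3, r5, r1 → r3=0x5b
body[1] mov  r5, r1 → r5=0xd9
body[2] mov  r4, #0xf7 → r4=0xf7
body[3] sub  r4, r5, r0 → r4=0xf0
body[4] mov  r1, r5 → r1=0xd9
body[5] mov  r1, r3 → r1=0x5b
body[6] xor  r3, r2, r1 → r3=0xbe
epilogue: pop r3=0xe3, sp=0xbb
r4 is caller-saved → body value

REG = 0xf0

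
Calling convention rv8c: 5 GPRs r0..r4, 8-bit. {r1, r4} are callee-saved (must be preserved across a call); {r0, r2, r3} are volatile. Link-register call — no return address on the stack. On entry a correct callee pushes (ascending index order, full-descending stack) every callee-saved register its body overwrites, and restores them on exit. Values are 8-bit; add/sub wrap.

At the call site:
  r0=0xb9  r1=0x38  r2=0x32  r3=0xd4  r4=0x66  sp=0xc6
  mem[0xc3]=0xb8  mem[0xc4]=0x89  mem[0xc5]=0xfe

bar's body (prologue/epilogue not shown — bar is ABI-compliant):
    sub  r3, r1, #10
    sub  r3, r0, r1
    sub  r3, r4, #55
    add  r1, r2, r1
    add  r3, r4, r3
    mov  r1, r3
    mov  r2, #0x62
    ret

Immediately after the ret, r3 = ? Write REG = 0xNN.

prologue: push r1 -> mem[0xc5]=0x38, sp=0xc5
body[0] sub  r3, r1, #10 -> r3=0x2e
body[1] sub  r3, r0, r1 -> r3=0x81
body[2] sub  r3, r4, #55 -> r3=0x2f
body[3] add  r1, r2, r1 -> r1=0x6a
body[4] add  r3, r4, r3 -> r3=0x95
body[5] mov  r1, r3 -> r1=0x95
body[6] mov  r2, #0x62 -> r2=0x62
epilogue: pop r1=0x38, sp=0xc6
r3 is caller-saved -> body value

REG = 0x95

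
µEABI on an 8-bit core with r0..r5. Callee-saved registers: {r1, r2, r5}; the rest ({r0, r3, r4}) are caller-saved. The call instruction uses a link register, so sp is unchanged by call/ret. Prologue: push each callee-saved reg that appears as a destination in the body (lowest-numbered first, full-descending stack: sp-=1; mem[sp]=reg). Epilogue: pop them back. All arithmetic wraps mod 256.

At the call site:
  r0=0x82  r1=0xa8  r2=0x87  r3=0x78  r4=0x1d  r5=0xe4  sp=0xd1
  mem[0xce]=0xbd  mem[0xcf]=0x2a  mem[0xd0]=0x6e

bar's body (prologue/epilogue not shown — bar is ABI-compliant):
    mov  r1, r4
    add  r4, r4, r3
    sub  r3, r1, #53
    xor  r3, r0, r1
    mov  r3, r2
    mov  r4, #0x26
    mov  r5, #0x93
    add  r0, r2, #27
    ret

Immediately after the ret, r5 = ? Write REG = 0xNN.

REG = 0xe4

prologue: push r1 -> mem[0xd0]=0xa8, sp=0xd0
prologue: push r5 -> mem[0xcf]=0xe4, sp=0xcf
body[0] mov  r1, r4 -> r1=0x1d
body[1] add  r4, r4, r3 -> r4=0x95
body[2] sub  r3, r1, #53 -> r3=0xe8
body[3] xor  r3, r0, r1 -> r3=0x9f
body[4] mov  r3, r2 -> r3=0x87
body[5] mov  r4, #0x26 -> r4=0x26
body[6] mov  r5, #0x93 -> r5=0x93
body[7] add  r0, r2, #27 -> r0=0xa2
epilogue: pop r5=0xe4, sp=0xd0
epilogue: pop r1=0xa8, sp=0xd1
r5 is callee-saved -> restored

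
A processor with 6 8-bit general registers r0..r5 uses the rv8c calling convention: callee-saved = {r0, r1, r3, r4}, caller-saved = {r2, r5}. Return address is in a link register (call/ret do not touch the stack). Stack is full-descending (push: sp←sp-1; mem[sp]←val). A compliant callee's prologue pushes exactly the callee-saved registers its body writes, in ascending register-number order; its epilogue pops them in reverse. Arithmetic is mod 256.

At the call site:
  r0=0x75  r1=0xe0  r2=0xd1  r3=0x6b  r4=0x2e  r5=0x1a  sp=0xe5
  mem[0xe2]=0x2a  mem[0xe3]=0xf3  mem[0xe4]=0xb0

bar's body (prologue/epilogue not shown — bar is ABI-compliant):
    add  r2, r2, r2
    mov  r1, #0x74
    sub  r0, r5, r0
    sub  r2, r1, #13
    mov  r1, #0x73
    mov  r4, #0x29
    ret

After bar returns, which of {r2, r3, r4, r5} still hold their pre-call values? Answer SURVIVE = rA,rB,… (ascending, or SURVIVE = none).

SURVIVE = r3,r4,r5

prologue: push r0 → mem[0xe4]=0x75, sp=0xe4
prologue: push r1 → mem[0xe3]=0xe0, sp=0xe3
prologue: push r4 → mem[0xe2]=0x2e, sp=0xe2
body[0] add  r2, r2, r2 → r2=0xa2
body[1] mov  r1, #0x74 → r1=0x74
body[2] sub  r0, r5, r0 → r0=0xa5
body[3] sub  r2, r1, #13 → r2=0x67
body[4] mov  r1, #0x73 → r1=0x73
body[5] mov  r4, #0x29 → r4=0x29
epilogue: pop r4=0x2e, sp=0xe3
epilogue: pop r1=0xe0, sp=0xe4
epilogue: pop r0=0x75, sp=0xe5
r2: caller-saved, written=True
r3: callee-saved, written=False
r4: callee-saved, written=True
r5: caller-saved, written=False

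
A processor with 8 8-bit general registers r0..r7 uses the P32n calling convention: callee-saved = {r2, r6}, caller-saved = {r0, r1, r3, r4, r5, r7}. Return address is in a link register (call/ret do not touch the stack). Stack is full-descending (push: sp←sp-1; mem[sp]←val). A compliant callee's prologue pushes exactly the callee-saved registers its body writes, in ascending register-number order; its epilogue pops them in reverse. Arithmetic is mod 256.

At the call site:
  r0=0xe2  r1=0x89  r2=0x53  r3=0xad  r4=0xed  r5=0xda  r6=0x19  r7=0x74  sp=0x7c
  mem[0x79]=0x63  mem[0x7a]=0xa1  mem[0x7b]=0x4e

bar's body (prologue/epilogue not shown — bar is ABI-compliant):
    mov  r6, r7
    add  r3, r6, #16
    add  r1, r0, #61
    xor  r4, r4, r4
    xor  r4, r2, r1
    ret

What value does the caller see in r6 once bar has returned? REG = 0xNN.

REG = 0x19

prologue: push r6 → mem[0x7b]=0x19, sp=0x7b
body[0] mov  r6, r7 → r6=0x74
body[1] add  r3, r6, #16 → r3=0x84
body[2] add  r1, r0, #61 → r1=0x1f
body[3] xor  r4, r4, r4 → r4=0x00
body[4] xor  r4, r2, r1 → r4=0x4c
epilogue: pop r6=0x19, sp=0x7c
r6 is callee-saved → restored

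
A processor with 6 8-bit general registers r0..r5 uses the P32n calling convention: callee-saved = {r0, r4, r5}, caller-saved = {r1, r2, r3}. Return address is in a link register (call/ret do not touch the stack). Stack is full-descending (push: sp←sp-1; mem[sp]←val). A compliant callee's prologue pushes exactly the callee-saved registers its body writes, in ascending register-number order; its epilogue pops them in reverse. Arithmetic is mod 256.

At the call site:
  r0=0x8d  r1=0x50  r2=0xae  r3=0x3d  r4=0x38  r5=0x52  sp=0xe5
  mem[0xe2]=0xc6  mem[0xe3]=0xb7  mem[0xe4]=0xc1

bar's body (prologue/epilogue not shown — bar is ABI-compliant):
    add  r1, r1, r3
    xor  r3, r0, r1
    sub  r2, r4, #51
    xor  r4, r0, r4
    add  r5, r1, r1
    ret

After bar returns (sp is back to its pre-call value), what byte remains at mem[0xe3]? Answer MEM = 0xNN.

prologue: push r4 → mem[0xe4]=0x38, sp=0xe4
prologue: push r5 → mem[0xe3]=0x52, sp=0xe3
body[0] add  r1, r1, r3 → r1=0x8d
body[1] xor  r3, r0, r1 → r3=0x00
body[2] sub  r2, r4, #51 → r2=0x05
body[3] xor  r4, r0, r4 → r4=0xb5
body[4] add  r5, r1, r1 → r5=0x1a
epilogue: pop r5=0x52, sp=0xe4
epilogue: pop r4=0x38, sp=0xe5
prologue pushed ['r4', 'r5'] at ['0xe4', '0xe3']

MEM = 0x52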